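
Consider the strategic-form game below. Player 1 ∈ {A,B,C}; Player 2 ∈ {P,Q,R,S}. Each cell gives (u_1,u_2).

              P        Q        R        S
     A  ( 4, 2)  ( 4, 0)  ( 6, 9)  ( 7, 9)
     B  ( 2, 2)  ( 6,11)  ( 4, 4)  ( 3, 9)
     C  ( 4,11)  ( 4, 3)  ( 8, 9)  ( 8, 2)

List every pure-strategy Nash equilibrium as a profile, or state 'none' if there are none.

(A,P): not NE [P2→S gives 9>2]
(A,Q): not NE [P1→B gives 6>4; P2→S gives 9>0]
(A,R): not NE [P1→C gives 8>6]
(A,S): not NE [P1→C gives 8>7]
(B,P): not NE [P1→C gives 4>2; P2→Q gives 11>2]
(B,Q): NE
(B,R): not NE [P1→C gives 8>4; P2→Q gives 11>4]
(B,S): not NE [P1→C gives 8>3; P2→Q gives 11>9]
(C,P): NE
(C,Q): not NE [P1→B gives 6>4; P2→P gives 11>3]
(C,R): not NE [P2→P gives 11>9]
(C,S): not NE [P2→P gives 11>2]

Nash profiles: (B,Q), (C,P)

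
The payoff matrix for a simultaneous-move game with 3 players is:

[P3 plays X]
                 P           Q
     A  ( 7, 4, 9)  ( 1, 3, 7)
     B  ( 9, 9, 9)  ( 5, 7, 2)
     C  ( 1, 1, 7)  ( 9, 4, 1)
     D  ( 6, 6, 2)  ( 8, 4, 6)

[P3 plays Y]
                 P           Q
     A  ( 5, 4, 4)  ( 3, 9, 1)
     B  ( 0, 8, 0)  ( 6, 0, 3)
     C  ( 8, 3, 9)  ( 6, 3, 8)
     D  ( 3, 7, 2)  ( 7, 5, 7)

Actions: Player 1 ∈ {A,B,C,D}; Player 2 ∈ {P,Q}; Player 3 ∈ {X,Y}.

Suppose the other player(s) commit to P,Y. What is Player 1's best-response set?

argmax u_1 = {C}

u_1(A vs P,Y) = 5
u_1(B vs P,Y) = 0
u_1(C vs P,Y) = 8
u_1(D vs P,Y) = 3
max payoff 8 at {C}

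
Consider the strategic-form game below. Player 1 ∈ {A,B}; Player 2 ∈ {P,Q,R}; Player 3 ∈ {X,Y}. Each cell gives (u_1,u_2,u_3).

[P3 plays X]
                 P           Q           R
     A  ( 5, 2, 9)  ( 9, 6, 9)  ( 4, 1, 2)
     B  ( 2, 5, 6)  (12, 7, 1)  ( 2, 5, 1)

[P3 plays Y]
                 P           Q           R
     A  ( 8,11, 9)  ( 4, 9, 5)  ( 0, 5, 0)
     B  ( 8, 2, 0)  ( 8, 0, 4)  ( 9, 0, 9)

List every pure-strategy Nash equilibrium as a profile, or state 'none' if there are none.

(A,P,X): not NE [P2→Q gives 6>2]
(A,P,Y): NE
(A,Q,X): not NE [P1→B gives 12>9]
(A,Q,Y): not NE [P1→B gives 8>4; P2→P gives 11>9; P3→X gives 9>5]
(A,R,X): not NE [P2→Q gives 6>1]
(A,R,Y): not NE [P1→B gives 9>0; P2→P gives 11>5; P3→X gives 2>0]
(B,P,X): not NE [P1→A gives 5>2; P2→Q gives 7>5]
(B,P,Y): not NE [P3→X gives 6>0]
(B,Q,X): not NE [P3→Y gives 4>1]
(B,Q,Y): not NE [P2→P gives 2>0]
(B,R,X): not NE [P1→A gives 4>2; P2→Q gives 7>5; P3→Y gives 9>1]
(B,R,Y): not NE [P2→P gives 2>0]

Nash profiles: (A,P,Y)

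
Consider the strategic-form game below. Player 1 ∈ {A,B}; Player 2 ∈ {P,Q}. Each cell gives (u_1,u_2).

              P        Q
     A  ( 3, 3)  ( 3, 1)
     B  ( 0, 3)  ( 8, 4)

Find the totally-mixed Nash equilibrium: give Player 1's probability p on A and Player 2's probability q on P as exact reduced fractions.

P1 indiff ⇒ q·3+(1-q)·3 = q·0+(1-q)·8 ⇒ q(3) = (1-q)(5) ⇒ q = 5/8
P2 indiff ⇒ p·3+(1-p)·3 = p·1+(1-p)·4 ⇒ p(2) = (1-p)(1) ⇒ p = 1/3

(p,q) = (1/3, 5/8)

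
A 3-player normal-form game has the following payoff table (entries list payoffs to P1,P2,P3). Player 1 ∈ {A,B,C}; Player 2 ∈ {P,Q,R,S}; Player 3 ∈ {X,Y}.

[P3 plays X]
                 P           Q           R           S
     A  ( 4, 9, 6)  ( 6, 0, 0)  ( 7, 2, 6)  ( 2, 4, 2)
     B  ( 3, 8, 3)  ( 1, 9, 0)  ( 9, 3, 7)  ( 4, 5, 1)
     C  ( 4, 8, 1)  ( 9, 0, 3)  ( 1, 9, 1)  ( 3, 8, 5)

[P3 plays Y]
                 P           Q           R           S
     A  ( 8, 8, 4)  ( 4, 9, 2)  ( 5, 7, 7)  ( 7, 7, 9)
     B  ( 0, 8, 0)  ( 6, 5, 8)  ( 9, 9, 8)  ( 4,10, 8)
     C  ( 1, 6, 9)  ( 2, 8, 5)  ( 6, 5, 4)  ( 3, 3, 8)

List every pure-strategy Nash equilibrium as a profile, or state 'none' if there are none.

PSNE = {(A,P,X)}

(A,P,X): NE
(A,P,Y): not NE [P2→Q gives 9>8; P3→X gives 6>4]
(A,Q,X): not NE [P1→C gives 9>6; P2→P gives 9>0; P3→Y gives 2>0]
(A,Q,Y): not NE [P1→B gives 6>4]
(A,R,X): not NE [P1→B gives 9>7; P2→P gives 9>2; P3→Y gives 7>6]
(A,R,Y): not NE [P1→B gives 9>5; P2→Q gives 9>7]
(A,S,X): not NE [P1→B gives 4>2; P2→P gives 9>4; P3→Y gives 9>2]
(A,S,Y): not NE [P2→Q gives 9>7]
(B,P,X): not NE [P1→C gives 4>3; P2→Q gives 9>8]
(B,P,Y): not NE [P1→A gives 8>0; P2→S gives 10>8; P3→X gives 3>0]
(B,Q,X): not NE [P1→C gives 9>1; P3→Y gives 8>0]
(B,Q,Y): not NE [P2→S gives 10>5]
(B,R,X): not NE [P2→Q gives 9>3; P3→Y gives 8>7]
(B,R,Y): not NE [P2→S gives 10>9]
(B,S,X): not NE [P2→Q gives 9>5; P3→Y gives 8>1]
(B,S,Y): not NE [P1→A gives 7>4]
(C,P,X): not NE [P2→R gives 9>8; P3→Y gives 9>1]
(C,P,Y): not NE [P1→A gives 8>1; P2→Q gives 8>6]
(C,Q,X): not NE [P2→R gives 9>0; P3→Y gives 5>3]
(C,Q,Y): not NE [P1→B gives 6>2]
(C,R,X): not NE [P1→B gives 9>1; P3→Y gives 4>1]
(C,R,Y): not NE [P1→B gives 9>6; P2→Q gives 8>5]
(C,S,X): not NE [P1→B gives 4>3; P2→R gives 9>8; P3→Y gives 8>5]
(C,S,Y): not NE [P1→A gives 7>3; P2→Q gives 8>3]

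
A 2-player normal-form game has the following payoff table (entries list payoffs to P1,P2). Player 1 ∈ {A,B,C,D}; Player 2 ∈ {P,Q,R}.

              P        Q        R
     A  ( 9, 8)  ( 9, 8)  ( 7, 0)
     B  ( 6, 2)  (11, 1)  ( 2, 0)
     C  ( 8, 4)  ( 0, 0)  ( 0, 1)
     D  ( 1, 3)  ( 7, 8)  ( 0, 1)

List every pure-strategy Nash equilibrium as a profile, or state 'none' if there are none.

(A,P): NE
(A,Q): not NE [P1→B gives 11>9]
(A,R): not NE [P2→Q gives 8>0]
(B,P): not NE [P1→A gives 9>6]
(B,Q): not NE [P2→P gives 2>1]
(B,R): not NE [P1→A gives 7>2; P2→P gives 2>0]
(C,P): not NE [P1→A gives 9>8]
(C,Q): not NE [P1→B gives 11>0; P2→P gives 4>0]
(C,R): not NE [P1→A gives 7>0; P2→P gives 4>1]
(D,P): not NE [P1→A gives 9>1; P2→Q gives 8>3]
(D,Q): not NE [P1→B gives 11>7]
(D,R): not NE [P1→A gives 7>0; P2→Q gives 8>1]

PSNE = {(A,P)}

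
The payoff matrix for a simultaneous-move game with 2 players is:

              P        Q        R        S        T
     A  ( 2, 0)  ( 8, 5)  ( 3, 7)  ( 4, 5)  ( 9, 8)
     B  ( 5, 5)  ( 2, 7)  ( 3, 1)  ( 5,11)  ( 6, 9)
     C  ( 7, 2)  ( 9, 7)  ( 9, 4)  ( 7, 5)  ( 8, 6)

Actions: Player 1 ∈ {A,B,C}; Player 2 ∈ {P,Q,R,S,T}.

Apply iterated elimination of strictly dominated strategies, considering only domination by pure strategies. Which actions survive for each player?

IESDS → P1:{A,C} P2:{Q,T}

P1 drop B (C beats it: P:7>5 Q:9>2 R:9>3 S:7>5 T:8>6)
P2 drop P (Q beats it: A:5>0 C:7>2)
P2 drop R (T beats it: A:8>7 C:6>4)
P2 drop S (T beats it: A:8>5 C:6>5)
P1→{A,C} P2→{Q,T}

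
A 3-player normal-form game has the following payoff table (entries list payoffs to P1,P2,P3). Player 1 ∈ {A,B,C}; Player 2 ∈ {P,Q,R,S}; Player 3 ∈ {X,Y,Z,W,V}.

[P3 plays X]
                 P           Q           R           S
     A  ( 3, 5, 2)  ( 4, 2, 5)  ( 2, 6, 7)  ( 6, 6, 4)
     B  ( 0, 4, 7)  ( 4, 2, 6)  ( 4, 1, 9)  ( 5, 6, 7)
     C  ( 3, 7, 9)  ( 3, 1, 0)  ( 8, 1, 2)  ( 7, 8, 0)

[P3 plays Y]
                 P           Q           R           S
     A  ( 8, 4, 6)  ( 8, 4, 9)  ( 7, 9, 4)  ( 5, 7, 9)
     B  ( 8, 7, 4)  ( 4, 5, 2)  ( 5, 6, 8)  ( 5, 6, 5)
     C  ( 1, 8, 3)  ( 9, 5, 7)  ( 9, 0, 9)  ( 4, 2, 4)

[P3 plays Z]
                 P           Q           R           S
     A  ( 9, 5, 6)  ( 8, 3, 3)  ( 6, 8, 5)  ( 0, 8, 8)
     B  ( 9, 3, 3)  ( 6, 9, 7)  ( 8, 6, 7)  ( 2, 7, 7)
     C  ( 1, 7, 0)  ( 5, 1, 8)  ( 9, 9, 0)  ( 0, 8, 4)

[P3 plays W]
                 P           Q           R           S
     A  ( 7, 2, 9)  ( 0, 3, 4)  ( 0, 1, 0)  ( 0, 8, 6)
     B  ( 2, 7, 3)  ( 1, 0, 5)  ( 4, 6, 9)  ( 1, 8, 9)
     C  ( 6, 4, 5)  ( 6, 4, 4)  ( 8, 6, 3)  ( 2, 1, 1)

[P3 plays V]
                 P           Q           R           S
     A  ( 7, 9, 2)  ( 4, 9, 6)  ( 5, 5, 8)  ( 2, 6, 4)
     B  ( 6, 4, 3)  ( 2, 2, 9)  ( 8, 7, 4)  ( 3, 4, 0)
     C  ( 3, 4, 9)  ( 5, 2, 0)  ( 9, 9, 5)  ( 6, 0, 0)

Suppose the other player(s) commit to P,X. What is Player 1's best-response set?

u_1(A vs P,X) = 3
u_1(B vs P,X) = 0
u_1(C vs P,X) = 3
max payoff 3 at {A,C}

P1 best: {A,C}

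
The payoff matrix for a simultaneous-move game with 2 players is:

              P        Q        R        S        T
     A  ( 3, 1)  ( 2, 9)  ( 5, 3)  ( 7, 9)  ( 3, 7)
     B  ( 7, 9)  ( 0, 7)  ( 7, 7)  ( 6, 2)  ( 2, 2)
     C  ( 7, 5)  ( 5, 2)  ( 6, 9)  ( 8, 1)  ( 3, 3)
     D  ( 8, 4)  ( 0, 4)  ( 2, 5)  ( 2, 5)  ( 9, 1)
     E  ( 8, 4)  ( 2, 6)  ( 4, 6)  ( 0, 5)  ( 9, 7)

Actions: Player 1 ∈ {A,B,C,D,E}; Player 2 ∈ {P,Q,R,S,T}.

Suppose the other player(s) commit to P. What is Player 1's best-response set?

u_1(A vs P) = 3
u_1(B vs P) = 7
u_1(C vs P) = 7
u_1(D vs P) = 8
u_1(E vs P) = 8
max payoff 8 at {D,E}

P1 best: {D,E}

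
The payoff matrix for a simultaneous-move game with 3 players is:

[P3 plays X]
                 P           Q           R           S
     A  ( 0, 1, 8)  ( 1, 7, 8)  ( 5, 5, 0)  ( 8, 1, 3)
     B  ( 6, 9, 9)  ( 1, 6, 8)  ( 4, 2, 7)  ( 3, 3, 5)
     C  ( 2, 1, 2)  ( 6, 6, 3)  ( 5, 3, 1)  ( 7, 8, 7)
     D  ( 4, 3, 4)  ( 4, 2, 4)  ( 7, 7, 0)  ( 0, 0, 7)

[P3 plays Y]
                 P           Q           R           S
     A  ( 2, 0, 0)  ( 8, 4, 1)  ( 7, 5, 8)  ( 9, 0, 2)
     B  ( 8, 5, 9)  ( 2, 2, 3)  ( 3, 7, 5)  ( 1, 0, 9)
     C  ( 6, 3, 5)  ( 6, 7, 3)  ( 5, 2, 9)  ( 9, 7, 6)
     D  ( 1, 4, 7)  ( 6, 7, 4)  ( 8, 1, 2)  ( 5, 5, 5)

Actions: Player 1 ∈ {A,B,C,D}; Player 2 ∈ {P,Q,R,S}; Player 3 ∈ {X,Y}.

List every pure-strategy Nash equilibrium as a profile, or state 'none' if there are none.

(A,P,X): not NE [P1→B gives 6>0; P2→Q gives 7>1]
(A,P,Y): not NE [P1→B gives 8>2; P2→R gives 5>0; P3→X gives 8>0]
(A,Q,X): not NE [P1→C gives 6>1]
(A,Q,Y): not NE [P2→R gives 5>4; P3→X gives 8>1]
(A,R,X): not NE [P1→D gives 7>5; P2→Q gives 7>5; P3→Y gives 8>0]
(A,R,Y): not NE [P1→D gives 8>7]
(A,S,X): not NE [P2→Q gives 7>1]
(A,S,Y): not NE [P2→R gives 5>0; P3→X gives 3>2]
(B,P,X): NE
(B,P,Y): not NE [P2→R gives 7>5]
(B,Q,X): not NE [P1→C gives 6>1; P2→P gives 9>6]
(B,Q,Y): not NE [P1→A gives 8>2; P2→R gives 7>2; P3→X gives 8>3]
(B,R,X): not NE [P1→D gives 7>4; P2→P gives 9>2]
(B,R,Y): not NE [P1→D gives 8>3; P3→X gives 7>5]
(B,S,X): not NE [P1→A gives 8>3; P2→P gives 9>3; P3→Y gives 9>5]
(B,S,Y): not NE [P1→C gives 9>1; P2→R gives 7>0]
(C,P,X): not NE [P1→B gives 6>2; P2→S gives 8>1; P3→Y gives 5>2]
(C,P,Y): not NE [P1→B gives 8>6; P2→S gives 7>3]
(C,Q,X): not NE [P2→S gives 8>6]
(C,Q,Y): not NE [P1→A gives 8>6]
(C,R,X): not NE [P1→D gives 7>5; P2→S gives 8>3; P3→Y gives 9>1]
(C,R,Y): not NE [P1→D gives 8>5; P2→S gives 7>2]
(C,S,X): not NE [P1→A gives 8>7]
(C,S,Y): not NE [P3→X gives 7>6]
(D,P,X): not NE [P1→B gives 6>4; P2→R gives 7>3; P3→Y gives 7>4]
(D,P,Y): not NE [P1→B gives 8>1; P2→Q gives 7>4]
(D,Q,X): not NE [P1→C gives 6>4; P2→R gives 7>2]
(D,Q,Y): not NE [P1→A gives 8>6]
(D,R,X): not NE [P3→Y gives 2>0]
(D,R,Y): not NE [P2→Q gives 7>1]
(D,S,X): not NE [P1→A gives 8>0; P2→R gives 7>0]
(D,S,Y): not NE [P1→C gives 9>5; P2→Q gives 7>5; P3→X gives 7>5]

PSNE = {(B,P,X)}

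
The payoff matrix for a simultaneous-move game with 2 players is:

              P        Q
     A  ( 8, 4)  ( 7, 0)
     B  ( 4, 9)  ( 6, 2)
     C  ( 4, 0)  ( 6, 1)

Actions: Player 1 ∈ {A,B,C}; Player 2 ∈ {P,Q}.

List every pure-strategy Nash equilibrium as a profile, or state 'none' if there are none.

PSNE = {(A,P)}

(A,P): NE
(A,Q): not NE [P2→P gives 4>0]
(B,P): not NE [P1→A gives 8>4]
(B,Q): not NE [P1→A gives 7>6; P2→P gives 9>2]
(C,P): not NE [P1→A gives 8>4; P2→Q gives 1>0]
(C,Q): not NE [P1→A gives 7>6]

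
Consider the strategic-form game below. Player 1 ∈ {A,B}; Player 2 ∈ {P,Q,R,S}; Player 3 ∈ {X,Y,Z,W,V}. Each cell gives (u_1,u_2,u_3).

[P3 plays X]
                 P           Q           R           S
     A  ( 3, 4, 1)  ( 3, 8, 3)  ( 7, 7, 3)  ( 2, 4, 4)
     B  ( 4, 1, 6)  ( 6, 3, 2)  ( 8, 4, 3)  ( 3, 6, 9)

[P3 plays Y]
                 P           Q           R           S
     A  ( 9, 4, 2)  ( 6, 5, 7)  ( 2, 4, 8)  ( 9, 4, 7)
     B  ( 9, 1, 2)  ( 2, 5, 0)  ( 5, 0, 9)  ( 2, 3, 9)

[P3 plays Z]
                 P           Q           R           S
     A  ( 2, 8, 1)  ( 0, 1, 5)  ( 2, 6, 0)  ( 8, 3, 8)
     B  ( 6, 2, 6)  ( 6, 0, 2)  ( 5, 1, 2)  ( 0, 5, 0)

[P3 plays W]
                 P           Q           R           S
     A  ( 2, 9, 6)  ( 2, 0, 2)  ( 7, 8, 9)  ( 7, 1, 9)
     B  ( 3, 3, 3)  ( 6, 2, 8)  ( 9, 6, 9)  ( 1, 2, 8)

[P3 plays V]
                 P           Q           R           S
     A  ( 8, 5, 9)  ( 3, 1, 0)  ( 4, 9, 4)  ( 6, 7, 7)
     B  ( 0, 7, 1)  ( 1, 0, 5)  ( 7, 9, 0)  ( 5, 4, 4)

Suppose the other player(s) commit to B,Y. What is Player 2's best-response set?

argmax u_2 = {Q}

u_2(P vs B,Y) = 1
u_2(Q vs B,Y) = 5
u_2(R vs B,Y) = 0
u_2(S vs B,Y) = 3
max payoff 5 at {Q}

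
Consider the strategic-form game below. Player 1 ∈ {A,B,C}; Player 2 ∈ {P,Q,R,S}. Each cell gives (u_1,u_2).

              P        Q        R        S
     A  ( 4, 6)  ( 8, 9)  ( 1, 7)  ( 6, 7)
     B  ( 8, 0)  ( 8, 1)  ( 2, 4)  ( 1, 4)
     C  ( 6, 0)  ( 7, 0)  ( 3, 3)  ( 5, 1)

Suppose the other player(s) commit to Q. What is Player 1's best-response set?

u_1(A vs Q) = 8
u_1(B vs Q) = 8
u_1(C vs Q) = 7
max payoff 8 at {A,B}

BR_1 = {A,B}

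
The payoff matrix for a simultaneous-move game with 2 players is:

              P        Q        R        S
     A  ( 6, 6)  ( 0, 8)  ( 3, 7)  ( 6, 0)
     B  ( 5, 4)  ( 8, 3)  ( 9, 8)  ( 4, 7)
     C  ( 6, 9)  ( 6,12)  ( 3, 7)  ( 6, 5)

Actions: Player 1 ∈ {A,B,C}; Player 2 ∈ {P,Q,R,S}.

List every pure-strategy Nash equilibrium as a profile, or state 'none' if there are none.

Nash profiles: (B,R)

(A,P): not NE [P2→Q gives 8>6]
(A,Q): not NE [P1→B gives 8>0]
(A,R): not NE [P1→B gives 9>3; P2→Q gives 8>7]
(A,S): not NE [P2→Q gives 8>0]
(B,P): not NE [P1→C gives 6>5; P2→R gives 8>4]
(B,Q): not NE [P2→R gives 8>3]
(B,R): NE
(B,S): not NE [P1→C gives 6>4; P2→R gives 8>7]
(C,P): not NE [P2→Q gives 12>9]
(C,Q): not NE [P1→B gives 8>6]
(C,R): not NE [P1→B gives 9>3; P2→Q gives 12>7]
(C,S): not NE [P2→Q gives 12>5]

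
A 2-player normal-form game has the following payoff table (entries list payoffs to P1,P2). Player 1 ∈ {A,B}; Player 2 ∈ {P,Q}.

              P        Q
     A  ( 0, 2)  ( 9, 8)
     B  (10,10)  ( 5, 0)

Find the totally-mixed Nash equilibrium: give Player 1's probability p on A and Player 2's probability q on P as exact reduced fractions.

P1 mixes 5/8 on A; P2 mixes 2/7 on P

P1 indiff ⇒ q·0+(1-q)·9 = q·10+(1-q)·5 ⇒ q(-10) = (1-q)(-4) ⇒ q = 2/7
P2 indiff ⇒ p·2+(1-p)·10 = p·8+(1-p)·0 ⇒ p(-6) = (1-p)(-10) ⇒ p = 5/8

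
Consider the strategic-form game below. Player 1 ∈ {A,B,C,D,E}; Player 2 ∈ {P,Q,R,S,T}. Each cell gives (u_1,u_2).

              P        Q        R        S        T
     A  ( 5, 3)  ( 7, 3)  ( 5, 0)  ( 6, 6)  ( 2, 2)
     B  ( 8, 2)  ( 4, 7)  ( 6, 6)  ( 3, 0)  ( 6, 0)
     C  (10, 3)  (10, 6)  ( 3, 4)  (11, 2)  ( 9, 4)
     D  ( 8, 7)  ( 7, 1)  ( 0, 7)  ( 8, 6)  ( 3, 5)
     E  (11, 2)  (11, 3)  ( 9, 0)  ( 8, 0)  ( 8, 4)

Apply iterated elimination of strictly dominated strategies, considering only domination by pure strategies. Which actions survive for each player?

Survivors P1:{C,E} P2:{Q,T}

P1 drop A (E beats it: P:11>5 Q:11>7 R:9>5 S:8>6 T:8>2)
P1 drop B (E beats it: P:11>8 Q:11>4 R:9>6 S:8>3 T:8>6)
P1 drop D (C beats it: P:10>8 Q:10>7 R:3>0 S:11>8 T:9>3)
P2 drop P (Q beats it: C:6>3 E:3>2)
P2 drop R (Q beats it: C:6>4 E:3>0)
P2 drop S (Q beats it: C:6>2 E:3>0)
P1→{C,E} P2→{Q,T}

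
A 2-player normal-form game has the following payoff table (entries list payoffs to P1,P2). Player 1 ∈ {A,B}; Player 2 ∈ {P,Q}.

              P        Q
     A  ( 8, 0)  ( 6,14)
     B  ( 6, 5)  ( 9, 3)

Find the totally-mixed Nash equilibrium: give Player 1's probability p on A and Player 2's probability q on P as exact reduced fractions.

P1 indiff ⇒ q·8+(1-q)·6 = q·6+(1-q)·9 ⇒ q(2) = (1-q)(3) ⇒ q = 3/5
P2 indiff ⇒ p·0+(1-p)·5 = p·14+(1-p)·3 ⇒ p(-14) = (1-p)(-2) ⇒ p = 1/8

P1 mixes 1/8 on A; P2 mixes 3/5 on P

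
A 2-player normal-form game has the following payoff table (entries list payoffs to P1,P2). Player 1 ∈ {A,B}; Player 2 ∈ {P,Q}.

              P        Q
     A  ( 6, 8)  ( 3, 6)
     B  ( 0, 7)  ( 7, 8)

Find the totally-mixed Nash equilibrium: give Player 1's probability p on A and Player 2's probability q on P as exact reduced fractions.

p=1/3, q=2/5

P1 indiff ⇒ q·6+(1-q)·3 = q·0+(1-q)·7 ⇒ q(6) = (1-q)(4) ⇒ q = 2/5
P2 indiff ⇒ p·8+(1-p)·7 = p·6+(1-p)·8 ⇒ p(2) = (1-p)(1) ⇒ p = 1/3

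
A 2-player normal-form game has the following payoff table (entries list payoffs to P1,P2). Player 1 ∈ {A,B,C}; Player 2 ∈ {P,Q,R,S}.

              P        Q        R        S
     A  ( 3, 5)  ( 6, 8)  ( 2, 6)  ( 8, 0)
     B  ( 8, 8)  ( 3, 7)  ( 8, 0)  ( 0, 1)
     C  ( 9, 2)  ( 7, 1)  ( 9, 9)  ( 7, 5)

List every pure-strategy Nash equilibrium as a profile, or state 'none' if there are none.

Nash profiles: (C,R)

(A,P): not NE [P1→C gives 9>3; P2→Q gives 8>5]
(A,Q): not NE [P1→C gives 7>6]
(A,R): not NE [P1→C gives 9>2; P2→Q gives 8>6]
(A,S): not NE [P2→Q gives 8>0]
(B,P): not NE [P1→C gives 9>8]
(B,Q): not NE [P1→C gives 7>3; P2→P gives 8>7]
(B,R): not NE [P1→C gives 9>8; P2→P gives 8>0]
(B,S): not NE [P1→A gives 8>0; P2→P gives 8>1]
(C,P): not NE [P2→R gives 9>2]
(C,Q): not NE [P2→R gives 9>1]
(C,R): NE
(C,S): not NE [P1→A gives 8>7; P2→R gives 9>5]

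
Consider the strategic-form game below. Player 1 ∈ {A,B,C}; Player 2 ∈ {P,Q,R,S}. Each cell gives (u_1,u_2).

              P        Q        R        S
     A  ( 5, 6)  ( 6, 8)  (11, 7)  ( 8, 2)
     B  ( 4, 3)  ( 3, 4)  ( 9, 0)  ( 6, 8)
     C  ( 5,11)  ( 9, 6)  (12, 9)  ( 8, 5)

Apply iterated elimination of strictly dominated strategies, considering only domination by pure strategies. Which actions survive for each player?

IESDS → P1:{A,C} P2:{P,Q,R}

P1 drop B (A beats it: P:5>4 Q:6>3 R:11>9 S:8>6)
P2 drop S (P beats it: A:6>2 C:11>5)
P1→{A,C} P2→{P,Q,R}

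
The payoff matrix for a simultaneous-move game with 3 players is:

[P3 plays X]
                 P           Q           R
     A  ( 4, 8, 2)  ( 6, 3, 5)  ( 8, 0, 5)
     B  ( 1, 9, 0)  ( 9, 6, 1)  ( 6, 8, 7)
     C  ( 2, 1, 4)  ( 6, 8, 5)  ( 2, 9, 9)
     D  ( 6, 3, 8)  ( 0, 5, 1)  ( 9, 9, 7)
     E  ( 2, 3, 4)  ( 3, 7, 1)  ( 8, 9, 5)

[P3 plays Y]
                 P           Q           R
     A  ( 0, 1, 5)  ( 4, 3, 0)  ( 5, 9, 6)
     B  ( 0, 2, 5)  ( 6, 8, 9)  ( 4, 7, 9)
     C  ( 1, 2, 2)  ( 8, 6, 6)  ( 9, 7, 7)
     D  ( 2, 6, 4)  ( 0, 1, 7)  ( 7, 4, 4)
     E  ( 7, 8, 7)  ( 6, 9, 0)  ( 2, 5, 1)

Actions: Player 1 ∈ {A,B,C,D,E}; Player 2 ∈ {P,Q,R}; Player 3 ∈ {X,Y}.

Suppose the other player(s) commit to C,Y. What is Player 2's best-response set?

u_2(P vs C,Y) = 2
u_2(Q vs C,Y) = 6
u_2(R vs C,Y) = 7
max payoff 7 at {R}

BR_2 = {R}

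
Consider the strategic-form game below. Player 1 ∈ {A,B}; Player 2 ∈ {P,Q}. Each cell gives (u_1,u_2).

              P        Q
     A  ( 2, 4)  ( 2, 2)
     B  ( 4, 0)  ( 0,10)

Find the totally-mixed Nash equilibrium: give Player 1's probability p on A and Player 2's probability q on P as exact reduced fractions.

P1 mixes 5/6 on A; P2 mixes 1/2 on P

P1 indiff ⇒ q·2+(1-q)·2 = q·4+(1-q)·0 ⇒ q(-2) = (1-q)(-2) ⇒ q = 1/2
P2 indiff ⇒ p·4+(1-p)·0 = p·2+(1-p)·10 ⇒ p(2) = (1-p)(10) ⇒ p = 5/6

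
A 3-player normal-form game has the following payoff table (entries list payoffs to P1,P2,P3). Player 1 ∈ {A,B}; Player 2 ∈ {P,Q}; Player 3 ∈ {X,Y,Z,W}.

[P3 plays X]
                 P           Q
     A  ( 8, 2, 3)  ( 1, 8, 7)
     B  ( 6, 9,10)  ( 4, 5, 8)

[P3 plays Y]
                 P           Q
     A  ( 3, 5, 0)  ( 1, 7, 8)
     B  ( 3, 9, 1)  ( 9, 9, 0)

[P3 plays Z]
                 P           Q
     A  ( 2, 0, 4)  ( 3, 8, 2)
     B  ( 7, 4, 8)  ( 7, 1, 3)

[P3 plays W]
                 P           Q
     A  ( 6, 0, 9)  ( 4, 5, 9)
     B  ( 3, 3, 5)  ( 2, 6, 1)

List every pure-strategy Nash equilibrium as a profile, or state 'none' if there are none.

(A,P,X): not NE [P2→Q gives 8>2; P3→W gives 9>3]
(A,P,Y): not NE [P2→Q gives 7>5; P3→W gives 9>0]
(A,P,Z): not NE [P1→B gives 7>2; P2→Q gives 8>0; P3→W gives 9>4]
(A,P,W): not NE [P2→Q gives 5>0]
(A,Q,X): not NE [P1→B gives 4>1; P3→W gives 9>7]
(A,Q,Y): not NE [P1→B gives 9>1; P3→W gives 9>8]
(A,Q,Z): not NE [P1→B gives 7>3; P3→W gives 9>2]
(A,Q,W): NE
(B,P,X): not NE [P1→A gives 8>6]
(B,P,Y): not NE [P3→X gives 10>1]
(B,P,Z): not NE [P3→X gives 10>8]
(B,P,W): not NE [P1→A gives 6>3; P2→Q gives 6>3; P3→X gives 10>5]
(B,Q,X): not NE [P2→P gives 9>5]
(B,Q,Y): not NE [P3→X gives 8>0]
(B,Q,Z): not NE [P2→P gives 4>1; P3→X gives 8>3]
(B,Q,W): not NE [P1→A gives 4>2; P3→X gives 8>1]

PSNE = {(A,Q,W)}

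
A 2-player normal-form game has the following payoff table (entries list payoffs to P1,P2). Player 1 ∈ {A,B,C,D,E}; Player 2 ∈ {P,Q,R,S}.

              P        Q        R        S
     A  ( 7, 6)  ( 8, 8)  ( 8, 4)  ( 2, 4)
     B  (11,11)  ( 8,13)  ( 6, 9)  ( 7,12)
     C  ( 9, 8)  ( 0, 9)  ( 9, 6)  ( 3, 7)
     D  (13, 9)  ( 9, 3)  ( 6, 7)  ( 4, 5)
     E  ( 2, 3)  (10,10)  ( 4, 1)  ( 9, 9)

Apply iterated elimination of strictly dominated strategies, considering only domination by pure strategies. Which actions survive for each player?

IESDS → P1:{B,D,E} P2:{P,Q,S}

P2 drop R (P beats it: A:6>4 B:11>9 C:8>6 D:9>7 E:3>1)
P1 drop A (D beats it: P:13>7 Q:9>8 S:4>2)
P1 drop C (B beats it: P:11>9 Q:8>0 S:7>3)
P1→{B,D,E} P2→{P,Q,S}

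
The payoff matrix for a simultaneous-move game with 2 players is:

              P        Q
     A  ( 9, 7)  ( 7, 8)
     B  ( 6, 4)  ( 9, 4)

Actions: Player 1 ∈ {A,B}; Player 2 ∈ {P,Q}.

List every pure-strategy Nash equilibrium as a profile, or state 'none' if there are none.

(A,P): not NE [P2→Q gives 8>7]
(A,Q): not NE [P1→B gives 9>7]
(B,P): not NE [P1→A gives 9>6]
(B,Q): NE

Nash profiles: (B,Q)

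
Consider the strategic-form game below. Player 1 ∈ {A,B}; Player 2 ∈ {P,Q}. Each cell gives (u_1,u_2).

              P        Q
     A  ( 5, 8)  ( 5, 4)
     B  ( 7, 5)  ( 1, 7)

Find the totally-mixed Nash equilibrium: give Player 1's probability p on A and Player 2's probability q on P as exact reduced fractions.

(p,q) = (1/3, 2/3)

P1 indiff ⇒ q·5+(1-q)·5 = q·7+(1-q)·1 ⇒ q(-2) = (1-q)(-4) ⇒ q = 2/3
P2 indiff ⇒ p·8+(1-p)·5 = p·4+(1-p)·7 ⇒ p(4) = (1-p)(2) ⇒ p = 1/3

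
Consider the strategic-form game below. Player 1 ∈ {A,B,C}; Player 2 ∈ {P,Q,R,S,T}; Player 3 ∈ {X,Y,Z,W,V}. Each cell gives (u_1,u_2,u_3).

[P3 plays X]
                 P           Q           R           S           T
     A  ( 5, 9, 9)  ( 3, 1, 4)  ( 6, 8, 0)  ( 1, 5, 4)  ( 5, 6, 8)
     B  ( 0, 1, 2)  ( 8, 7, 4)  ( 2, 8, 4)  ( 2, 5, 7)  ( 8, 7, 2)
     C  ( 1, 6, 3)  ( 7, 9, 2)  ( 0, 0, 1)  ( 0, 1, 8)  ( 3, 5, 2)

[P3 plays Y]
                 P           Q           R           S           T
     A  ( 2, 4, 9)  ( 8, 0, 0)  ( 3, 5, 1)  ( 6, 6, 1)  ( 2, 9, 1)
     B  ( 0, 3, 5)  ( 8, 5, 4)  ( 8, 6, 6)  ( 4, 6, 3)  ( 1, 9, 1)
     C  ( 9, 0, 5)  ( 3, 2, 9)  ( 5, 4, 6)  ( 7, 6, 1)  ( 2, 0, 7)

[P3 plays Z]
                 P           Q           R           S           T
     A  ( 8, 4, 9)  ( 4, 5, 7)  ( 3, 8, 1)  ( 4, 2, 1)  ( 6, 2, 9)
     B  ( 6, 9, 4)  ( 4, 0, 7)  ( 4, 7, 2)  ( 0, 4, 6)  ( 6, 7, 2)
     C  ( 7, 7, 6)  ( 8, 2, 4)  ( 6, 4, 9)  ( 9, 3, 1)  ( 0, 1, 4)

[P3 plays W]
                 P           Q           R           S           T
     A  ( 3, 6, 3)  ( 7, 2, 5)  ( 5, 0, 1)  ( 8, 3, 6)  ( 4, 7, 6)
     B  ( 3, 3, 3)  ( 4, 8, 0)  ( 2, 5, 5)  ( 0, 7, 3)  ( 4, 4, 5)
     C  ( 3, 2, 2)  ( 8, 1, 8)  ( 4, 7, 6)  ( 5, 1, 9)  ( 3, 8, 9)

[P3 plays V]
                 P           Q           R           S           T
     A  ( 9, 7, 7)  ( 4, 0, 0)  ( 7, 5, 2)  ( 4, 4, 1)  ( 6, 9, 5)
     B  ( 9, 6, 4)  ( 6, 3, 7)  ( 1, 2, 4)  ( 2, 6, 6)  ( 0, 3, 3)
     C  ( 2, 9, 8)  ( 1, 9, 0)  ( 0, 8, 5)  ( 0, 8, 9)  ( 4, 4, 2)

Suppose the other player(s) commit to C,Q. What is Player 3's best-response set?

BR_3 = {Y}

u_3(X vs C,Q) = 2
u_3(Y vs C,Q) = 9
u_3(Z vs C,Q) = 4
u_3(W vs C,Q) = 8
u_3(V vs C,Q) = 0
max payoff 9 at {Y}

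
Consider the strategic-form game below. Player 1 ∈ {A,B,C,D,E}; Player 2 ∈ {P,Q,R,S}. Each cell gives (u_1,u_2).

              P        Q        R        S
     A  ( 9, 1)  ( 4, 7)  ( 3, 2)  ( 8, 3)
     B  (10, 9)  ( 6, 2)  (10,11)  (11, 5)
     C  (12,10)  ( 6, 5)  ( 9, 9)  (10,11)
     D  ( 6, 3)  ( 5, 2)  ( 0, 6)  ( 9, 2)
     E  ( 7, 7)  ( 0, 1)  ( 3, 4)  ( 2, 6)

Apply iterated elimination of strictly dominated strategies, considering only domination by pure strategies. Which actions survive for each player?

IESDS → P1:{B,C} P2:{P,R,S}

P1 drop A (B beats it: P:10>9 Q:6>4 R:10>3 S:11>8)
P1 drop D (B beats it: P:10>6 Q:6>5 R:10>0 S:11>9)
P1 drop E (B beats it: P:10>7 Q:6>0 R:10>3 S:11>2)
P2 drop Q (P beats it: B:9>2 C:10>5)
P1→{B,C} P2→{P,R,S}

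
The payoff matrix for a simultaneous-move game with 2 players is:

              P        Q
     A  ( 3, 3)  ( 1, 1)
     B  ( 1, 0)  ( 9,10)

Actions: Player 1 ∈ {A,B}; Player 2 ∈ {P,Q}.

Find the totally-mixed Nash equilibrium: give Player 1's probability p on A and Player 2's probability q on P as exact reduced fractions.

P1 indiff ⇒ q·3+(1-q)·1 = q·1+(1-q)·9 ⇒ q(2) = (1-q)(8) ⇒ q = 4/5
P2 indiff ⇒ p·3+(1-p)·0 = p·1+(1-p)·10 ⇒ p(2) = (1-p)(10) ⇒ p = 5/6

(p,q) = (5/6, 4/5)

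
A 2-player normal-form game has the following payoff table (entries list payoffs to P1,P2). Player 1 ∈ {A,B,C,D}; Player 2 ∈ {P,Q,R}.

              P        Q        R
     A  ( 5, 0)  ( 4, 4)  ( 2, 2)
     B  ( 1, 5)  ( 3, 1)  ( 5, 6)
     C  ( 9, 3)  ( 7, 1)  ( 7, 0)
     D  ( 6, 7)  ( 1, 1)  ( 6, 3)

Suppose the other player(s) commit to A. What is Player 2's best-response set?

u_2(P vs A) = 0
u_2(Q vs A) = 4
u_2(R vs A) = 2
max payoff 4 at {Q}

argmax u_2 = {Q}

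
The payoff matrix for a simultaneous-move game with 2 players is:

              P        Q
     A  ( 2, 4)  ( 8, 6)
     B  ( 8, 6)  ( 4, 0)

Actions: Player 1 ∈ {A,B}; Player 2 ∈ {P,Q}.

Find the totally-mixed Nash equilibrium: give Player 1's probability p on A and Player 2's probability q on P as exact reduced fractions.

(p,q) = (3/4, 2/5)

P1 indiff ⇒ q·2+(1-q)·8 = q·8+(1-q)·4 ⇒ q(-6) = (1-q)(-4) ⇒ q = 2/5
P2 indiff ⇒ p·4+(1-p)·6 = p·6+(1-p)·0 ⇒ p(-2) = (1-p)(-6) ⇒ p = 3/4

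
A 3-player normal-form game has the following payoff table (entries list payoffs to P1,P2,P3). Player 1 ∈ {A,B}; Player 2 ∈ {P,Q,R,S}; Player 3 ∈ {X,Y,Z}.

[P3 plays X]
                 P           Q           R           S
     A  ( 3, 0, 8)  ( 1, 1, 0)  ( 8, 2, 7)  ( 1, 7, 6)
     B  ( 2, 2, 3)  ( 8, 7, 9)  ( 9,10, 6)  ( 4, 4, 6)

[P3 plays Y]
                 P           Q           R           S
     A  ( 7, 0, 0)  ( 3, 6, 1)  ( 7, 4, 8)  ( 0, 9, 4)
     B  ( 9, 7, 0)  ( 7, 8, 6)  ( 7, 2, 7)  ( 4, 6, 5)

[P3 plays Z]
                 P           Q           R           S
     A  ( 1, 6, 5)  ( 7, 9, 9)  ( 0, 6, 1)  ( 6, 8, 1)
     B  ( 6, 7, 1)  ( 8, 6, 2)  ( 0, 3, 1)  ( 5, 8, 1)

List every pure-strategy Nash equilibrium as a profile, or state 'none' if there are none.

PSNE: ∅

(A,P,X): not NE [P2→S gives 7>0]
(A,P,Y): not NE [P1→B gives 9>7; P2→S gives 9>0; P3→X gives 8>0]
(A,P,Z): not NE [P1→B gives 6>1; P2→Q gives 9>6; P3→X gives 8>5]
(A,Q,X): not NE [P1→B gives 8>1; P2→S gives 7>1; P3→Z gives 9>0]
(A,Q,Y): not NE [P1→B gives 7>3; P2→S gives 9>6; P3→Z gives 9>1]
(A,Q,Z): not NE [P1→B gives 8>7]
(A,R,X): not NE [P1→B gives 9>8; P2→S gives 7>2; P3→Y gives 8>7]
(A,R,Y): not NE [P2→S gives 9>4]
(A,R,Z): not NE [P2→Q gives 9>6; P3→Y gives 8>1]
(A,S,X): not NE [P1→B gives 4>1]
(A,S,Y): not NE [P1→B gives 4>0; P3→X gives 6>4]
(A,S,Z): not NE [P2→Q gives 9>8; P3→X gives 6>1]
(B,P,X): not NE [P1→A gives 3>2; P2→R gives 10>2]
(B,P,Y): not NE [P2→Q gives 8>7; P3→X gives 3>0]
(B,P,Z): not NE [P2→S gives 8>7; P3→X gives 3>1]
(B,Q,X): not NE [P2→R gives 10>7]
(B,Q,Y): not NE [P3→X gives 9>6]
(B,Q,Z): not NE [P2→S gives 8>6; P3→X gives 9>2]
(B,R,X): not NE [P3→Y gives 7>6]
(B,R,Y): not NE [P2→Q gives 8>2]
(B,R,Z): not NE [P2→S gives 8>3; P3→Y gives 7>1]
(B,S,X): not NE [P2→R gives 10>4]
(B,S,Y): not NE [P2→Q gives 8>6; P3→X gives 6>5]
(B,S,Z): not NE [P1→A gives 6>5; P3→X gives 6>1]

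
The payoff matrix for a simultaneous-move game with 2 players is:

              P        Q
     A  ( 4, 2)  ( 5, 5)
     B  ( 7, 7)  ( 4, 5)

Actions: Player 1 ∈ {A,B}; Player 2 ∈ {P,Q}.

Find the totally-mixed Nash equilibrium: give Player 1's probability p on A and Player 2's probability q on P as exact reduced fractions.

P1 indiff ⇒ q·4+(1-q)·5 = q·7+(1-q)·4 ⇒ q(-3) = (1-q)(-1) ⇒ q = 1/4
P2 indiff ⇒ p·2+(1-p)·7 = p·5+(1-p)·5 ⇒ p(-3) = (1-p)(-2) ⇒ p = 2/5

P1 mixes 2/5 on A; P2 mixes 1/4 on P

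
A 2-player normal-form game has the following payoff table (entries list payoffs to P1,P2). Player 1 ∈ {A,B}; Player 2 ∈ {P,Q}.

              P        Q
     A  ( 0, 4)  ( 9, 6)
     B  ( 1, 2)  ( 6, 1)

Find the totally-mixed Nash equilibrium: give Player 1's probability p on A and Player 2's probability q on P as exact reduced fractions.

(p,q) = (1/3, 3/4)

P1 indiff ⇒ q·0+(1-q)·9 = q·1+(1-q)·6 ⇒ q(-1) = (1-q)(-3) ⇒ q = 3/4
P2 indiff ⇒ p·4+(1-p)·2 = p·6+(1-p)·1 ⇒ p(-2) = (1-p)(-1) ⇒ p = 1/3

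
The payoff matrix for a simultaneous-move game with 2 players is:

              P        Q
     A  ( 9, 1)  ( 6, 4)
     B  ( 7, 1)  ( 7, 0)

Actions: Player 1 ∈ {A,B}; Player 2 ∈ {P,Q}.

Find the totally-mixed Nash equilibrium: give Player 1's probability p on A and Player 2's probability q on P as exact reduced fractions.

P1 indiff ⇒ q·9+(1-q)·6 = q·7+(1-q)·7 ⇒ q(2) = (1-q)(1) ⇒ q = 1/3
P2 indiff ⇒ p·1+(1-p)·1 = p·4+(1-p)·0 ⇒ p(-3) = (1-p)(-1) ⇒ p = 1/4

(p,q) = (1/4, 1/3)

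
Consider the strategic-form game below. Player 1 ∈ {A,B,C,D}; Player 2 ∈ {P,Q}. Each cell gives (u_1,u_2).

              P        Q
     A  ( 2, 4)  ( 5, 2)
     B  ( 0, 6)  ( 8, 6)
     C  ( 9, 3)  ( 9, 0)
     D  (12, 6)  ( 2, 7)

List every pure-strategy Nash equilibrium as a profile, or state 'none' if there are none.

(A,P): not NE [P1→D gives 12>2]
(A,Q): not NE [P1→C gives 9>5; P2→P gives 4>2]
(B,P): not NE [P1→D gives 12>0]
(B,Q): not NE [P1→C gives 9>8]
(C,P): not NE [P1→D gives 12>9]
(C,Q): not NE [P2→P gives 3>0]
(D,P): not NE [P2→Q gives 7>6]
(D,Q): not NE [P1→C gives 9>2]

PSNE: ∅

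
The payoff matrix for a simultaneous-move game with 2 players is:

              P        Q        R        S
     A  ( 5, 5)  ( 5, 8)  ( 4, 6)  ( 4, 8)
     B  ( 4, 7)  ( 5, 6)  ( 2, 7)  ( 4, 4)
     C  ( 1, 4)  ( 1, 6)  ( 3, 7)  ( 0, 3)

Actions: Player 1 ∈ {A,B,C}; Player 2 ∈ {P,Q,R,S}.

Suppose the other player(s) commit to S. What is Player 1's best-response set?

u_1(A vs S) = 4
u_1(B vs S) = 4
u_1(C vs S) = 0
max payoff 4 at {A,B}

BR_1 = {A,B}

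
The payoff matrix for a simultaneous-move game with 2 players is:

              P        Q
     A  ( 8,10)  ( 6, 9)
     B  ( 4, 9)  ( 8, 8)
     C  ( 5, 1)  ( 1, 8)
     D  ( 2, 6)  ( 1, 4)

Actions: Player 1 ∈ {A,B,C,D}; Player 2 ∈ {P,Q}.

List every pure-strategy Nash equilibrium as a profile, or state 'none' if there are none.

Nash profiles: (A,P)

(A,P): NE
(A,Q): not NE [P1→B gives 8>6; P2→P gives 10>9]
(B,P): not NE [P1→A gives 8>4]
(B,Q): not NE [P2→P gives 9>8]
(C,P): not NE [P1→A gives 8>5; P2→Q gives 8>1]
(C,Q): not NE [P1→B gives 8>1]
(D,P): not NE [P1→A gives 8>2]
(D,Q): not NE [P1→B gives 8>1; P2→P gives 6>4]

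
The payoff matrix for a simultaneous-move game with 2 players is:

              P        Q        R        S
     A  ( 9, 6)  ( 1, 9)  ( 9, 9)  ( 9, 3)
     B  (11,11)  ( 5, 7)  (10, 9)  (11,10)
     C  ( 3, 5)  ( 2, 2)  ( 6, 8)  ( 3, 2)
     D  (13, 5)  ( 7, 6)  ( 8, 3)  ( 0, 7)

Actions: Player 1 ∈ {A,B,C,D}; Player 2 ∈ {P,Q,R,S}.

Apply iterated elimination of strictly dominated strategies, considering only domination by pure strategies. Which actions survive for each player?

Remaining: P1:{B,D} P2:{P,S}

P1 drop A (B beats it: P:11>9 Q:5>1 R:10>9 S:11>9)
P1 drop C (B beats it: P:11>3 Q:5>2 R:10>6 S:11>3)
P2 drop Q (S beats it: B:10>7 D:7>6)
P2 drop R (P beats it: B:11>9 D:5>3)
P1→{B,D} P2→{P,S}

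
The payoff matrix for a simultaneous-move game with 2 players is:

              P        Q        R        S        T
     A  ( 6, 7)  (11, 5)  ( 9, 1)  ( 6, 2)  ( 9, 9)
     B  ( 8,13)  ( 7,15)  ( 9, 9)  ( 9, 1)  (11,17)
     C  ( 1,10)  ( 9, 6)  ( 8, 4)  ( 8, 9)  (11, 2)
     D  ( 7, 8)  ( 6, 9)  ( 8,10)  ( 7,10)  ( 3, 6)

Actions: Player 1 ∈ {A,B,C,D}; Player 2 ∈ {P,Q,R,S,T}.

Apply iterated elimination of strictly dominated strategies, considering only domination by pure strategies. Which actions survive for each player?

P1 drop D (B beats it: P:8>7 Q:7>6 R:9>8 S:9>7 T:11>3)
P2 drop R (P beats it: A:7>1 B:13>9 C:10>4)
P2 drop S (P beats it: A:7>2 B:13>1 C:10>9)
P1→{A,B,C} P2→{P,Q,T}

IESDS → P1:{A,B,C} P2:{P,Q,T}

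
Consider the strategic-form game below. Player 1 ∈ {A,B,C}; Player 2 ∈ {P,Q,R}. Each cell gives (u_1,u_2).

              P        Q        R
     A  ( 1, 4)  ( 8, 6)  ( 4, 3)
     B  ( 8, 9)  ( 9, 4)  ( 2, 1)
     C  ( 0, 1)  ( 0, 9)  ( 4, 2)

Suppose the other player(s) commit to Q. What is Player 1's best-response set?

u_1(A vs Q) = 8
u_1(B vs Q) = 9
u_1(C vs Q) = 0
max payoff 9 at {B}

BR_1 = {B}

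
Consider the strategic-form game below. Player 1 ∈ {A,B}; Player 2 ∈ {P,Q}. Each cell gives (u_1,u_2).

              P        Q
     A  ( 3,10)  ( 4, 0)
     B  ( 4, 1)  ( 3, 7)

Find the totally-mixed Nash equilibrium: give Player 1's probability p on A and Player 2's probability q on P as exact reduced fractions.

p=3/8, q=1/2

P1 indiff ⇒ q·3+(1-q)·4 = q·4+(1-q)·3 ⇒ q(-1) = (1-q)(-1) ⇒ q = 1/2
P2 indiff ⇒ p·10+(1-p)·1 = p·0+(1-p)·7 ⇒ p(10) = (1-p)(6) ⇒ p = 3/8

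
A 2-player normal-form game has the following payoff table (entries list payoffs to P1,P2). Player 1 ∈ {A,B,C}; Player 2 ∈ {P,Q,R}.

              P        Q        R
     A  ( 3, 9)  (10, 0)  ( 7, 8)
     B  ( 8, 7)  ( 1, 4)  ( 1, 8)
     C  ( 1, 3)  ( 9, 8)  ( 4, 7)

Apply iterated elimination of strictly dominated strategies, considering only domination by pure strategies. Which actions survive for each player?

P1 drop C (A beats it: P:3>1 Q:10>9 R:7>4)
P2 drop Q (P beats it: A:9>0 B:7>4)
P1→{A,B} P2→{P,R}

Survivors P1:{A,B} P2:{P,R}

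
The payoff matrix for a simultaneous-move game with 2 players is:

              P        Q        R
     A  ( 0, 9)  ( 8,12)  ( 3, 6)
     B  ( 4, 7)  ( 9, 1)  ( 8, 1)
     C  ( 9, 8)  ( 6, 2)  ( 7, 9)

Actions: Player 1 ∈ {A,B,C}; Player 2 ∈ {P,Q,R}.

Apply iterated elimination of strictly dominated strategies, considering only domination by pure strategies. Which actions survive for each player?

IESDS → P1:{B,C} P2:{P,R}

P1 drop A (B beats it: P:4>0 Q:9>8 R:8>3)
P2 drop Q (P beats it: B:7>1 C:8>2)
P1→{B,C} P2→{P,R}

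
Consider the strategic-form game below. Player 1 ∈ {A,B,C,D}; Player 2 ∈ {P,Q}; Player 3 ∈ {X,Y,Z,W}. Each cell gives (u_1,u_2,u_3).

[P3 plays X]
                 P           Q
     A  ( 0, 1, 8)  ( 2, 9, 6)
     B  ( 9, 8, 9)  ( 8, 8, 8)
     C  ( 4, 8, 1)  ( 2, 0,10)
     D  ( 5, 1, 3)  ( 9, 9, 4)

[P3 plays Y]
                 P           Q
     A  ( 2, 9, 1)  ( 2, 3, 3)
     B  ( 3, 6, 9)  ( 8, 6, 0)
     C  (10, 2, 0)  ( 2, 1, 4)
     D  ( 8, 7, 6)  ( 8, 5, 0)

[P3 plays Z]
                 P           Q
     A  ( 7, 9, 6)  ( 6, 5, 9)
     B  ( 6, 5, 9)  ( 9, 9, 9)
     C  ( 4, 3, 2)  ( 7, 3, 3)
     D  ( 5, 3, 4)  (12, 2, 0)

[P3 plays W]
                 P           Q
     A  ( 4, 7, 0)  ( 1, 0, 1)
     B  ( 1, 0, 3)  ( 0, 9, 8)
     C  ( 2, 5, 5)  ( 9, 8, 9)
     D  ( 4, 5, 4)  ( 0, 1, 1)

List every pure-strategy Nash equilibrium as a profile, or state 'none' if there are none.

(A,P,X): not NE [P1→B gives 9>0; P2→Q gives 9>1]
(A,P,Y): not NE [P1→C gives 10>2; P3→X gives 8>1]
(A,P,Z): not NE [P3→X gives 8>6]
(A,P,W): not NE [P3→X gives 8>0]
(A,Q,X): not NE [P1→D gives 9>2; P3→Z gives 9>6]
(A,Q,Y): not NE [P1→D gives 8>2; P2→P gives 9>3; P3→Z gives 9>3]
(A,Q,Z): not NE [P1→D gives 12>6; P2→P gives 9>5]
(A,Q,W): not NE [P1→C gives 9>1; P2→P gives 7>0; P3→Z gives 9>1]
(B,P,X): NE
(B,P,Y): not NE [P1→C gives 10>3]
(B,P,Z): not NE [P1→A gives 7>6; P2→Q gives 9>5]
(B,P,W): not NE [P1→D gives 4>1; P2→Q gives 9>0; P3→Z gives 9>3]
(B,Q,X): not NE [P1→D gives 9>8; P3→Z gives 9>8]
(B,Q,Y): not NE [P3→Z gives 9>0]
(B,Q,Z): not NE [P1→D gives 12>9]
(B,Q,W): not NE [P1→C gives 9>0; P3→Z gives 9>8]
(C,P,X): not NE [P1→B gives 9>4; P3→W gives 5>1]
(C,P,Y): not NE [P3→W gives 5>0]
(C,P,Z): not NE [P1→A gives 7>4; P3→W gives 5>2]
(C,P,W): not NE [P1→D gives 4>2; P2→Q gives 8>5]
(C,Q,X): not NE [P1→D gives 9>2; P2→P gives 8>0]
(C,Q,Y): not NE [P1→D gives 8>2; P2→P gives 2>1; P3→X gives 10>4]
(C,Q,Z): not NE [P1→D gives 12>7; P3→X gives 10>3]
(C,Q,W): not NE [P3→X gives 10>9]
(D,P,X): not NE [P1→B gives 9>5; P2→Q gives 9>1; P3→Y gives 6>3]
(D,P,Y): not NE [P1→C gives 10>8]
(D,P,Z): not NE [P1→A gives 7>5; P3→Y gives 6>4]
(D,P,W): not NE [P3→Y gives 6>4]
(D,Q,X): NE
(D,Q,Y): not NE [P2→P gives 7>5; P3→X gives 4>0]
(D,Q,Z): not NE [P2→P gives 3>2; P3→X gives 4>0]
(D,Q,W): not NE [P1→C gives 9>0; P2→P gives 5>1; P3→X gives 4>1]

PSNE = {(B,P,X), (D,Q,X)}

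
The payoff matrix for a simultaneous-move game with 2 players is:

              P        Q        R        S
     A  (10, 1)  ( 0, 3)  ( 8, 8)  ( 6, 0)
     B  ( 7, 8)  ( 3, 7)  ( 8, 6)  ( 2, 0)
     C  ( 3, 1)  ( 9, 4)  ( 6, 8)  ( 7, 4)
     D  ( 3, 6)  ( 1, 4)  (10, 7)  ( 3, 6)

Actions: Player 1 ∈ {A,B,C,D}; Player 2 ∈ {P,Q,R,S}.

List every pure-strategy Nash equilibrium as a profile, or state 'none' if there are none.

(A,P): not NE [P2→R gives 8>1]
(A,Q): not NE [P1→C gives 9>0; P2→R gives 8>3]
(A,R): not NE [P1→D gives 10>8]
(A,S): not NE [P1→C gives 7>6; P2→R gives 8>0]
(B,P): not NE [P1→A gives 10>7]
(B,Q): not NE [P1→C gives 9>3; P2→P gives 8>7]
(B,R): not NE [P1→D gives 10>8; P2→P gives 8>6]
(B,S): not NE [P1→C gives 7>2; P2→P gives 8>0]
(C,P): not NE [P1→A gives 10>3; P2→R gives 8>1]
(C,Q): not NE [P2→R gives 8>4]
(C,R): not NE [P1→D gives 10>6]
(C,S): not NE [P2→R gives 8>4]
(D,P): not NE [P1→A gives 10>3; P2→R gives 7>6]
(D,Q): not NE [P1→C gives 9>1; P2→R gives 7>4]
(D,R): NE
(D,S): not NE [P1→C gives 7>3; P2→R gives 7>6]

PSNE = {(D,R)}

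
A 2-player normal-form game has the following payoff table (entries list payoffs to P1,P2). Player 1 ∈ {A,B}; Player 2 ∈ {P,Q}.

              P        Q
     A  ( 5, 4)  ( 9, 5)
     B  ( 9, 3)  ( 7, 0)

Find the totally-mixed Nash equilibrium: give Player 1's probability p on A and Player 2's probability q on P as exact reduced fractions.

(p,q) = (3/4, 1/3)

P1 indiff ⇒ q·5+(1-q)·9 = q·9+(1-q)·7 ⇒ q(-4) = (1-q)(-2) ⇒ q = 1/3
P2 indiff ⇒ p·4+(1-p)·3 = p·5+(1-p)·0 ⇒ p(-1) = (1-p)(-3) ⇒ p = 3/4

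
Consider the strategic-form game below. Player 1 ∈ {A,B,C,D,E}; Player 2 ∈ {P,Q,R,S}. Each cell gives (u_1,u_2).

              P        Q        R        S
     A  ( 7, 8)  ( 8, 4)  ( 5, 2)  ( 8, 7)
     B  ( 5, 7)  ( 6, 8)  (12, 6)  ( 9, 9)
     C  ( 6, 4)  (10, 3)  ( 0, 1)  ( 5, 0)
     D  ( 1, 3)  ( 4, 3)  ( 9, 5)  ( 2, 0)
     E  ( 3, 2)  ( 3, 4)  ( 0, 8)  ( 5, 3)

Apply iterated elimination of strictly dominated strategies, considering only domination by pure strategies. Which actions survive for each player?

Survivors P1:{A,B,C} P2:{P,Q,S}

P1 drop D (B beats it: P:5>1 Q:6>4 R:12>9 S:9>2)
P1 drop E (A beats it: P:7>3 Q:8>3 R:5>0 S:8>5)
P2 drop R (P beats it: A:8>2 B:7>6 C:4>1)
P1→{A,B,C} P2→{P,Q,S}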